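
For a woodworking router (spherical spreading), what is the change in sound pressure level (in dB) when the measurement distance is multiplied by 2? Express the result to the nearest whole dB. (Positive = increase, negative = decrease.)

Point-source spreading: ΔL = −20·log₁₀(r₂/r₁).
ΔL = −20·log₁₀(2) = -6.02 dB.

-6 dB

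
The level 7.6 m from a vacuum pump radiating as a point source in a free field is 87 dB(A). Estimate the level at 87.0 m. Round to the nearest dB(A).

For a point source, L₂ = L₁ − 20·log₁₀(r₂/r₁).
L₂ = 87 − 20·log₁₀(87.0/7.6) = 87 − 21.174 = 65.83 dB(A).

66 dB(A)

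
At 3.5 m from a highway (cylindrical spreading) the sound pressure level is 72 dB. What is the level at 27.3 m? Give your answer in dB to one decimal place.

63.1 dB

Cylindrical spreading from a line source gives a 10·log₁₀(r₂/r₁) drop.
L₂ = 72 − 10·log₁₀(27.3/3.5) = 72 − 8.921 = 63.08 dB.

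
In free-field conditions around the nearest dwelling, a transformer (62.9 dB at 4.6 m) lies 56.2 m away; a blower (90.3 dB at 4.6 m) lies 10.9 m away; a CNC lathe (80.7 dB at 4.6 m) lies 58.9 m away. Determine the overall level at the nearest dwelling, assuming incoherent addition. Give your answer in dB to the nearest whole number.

First find each source's level at the receiver (point-source: −20·log₁₀(r/r_ref)), then combine on an intensity basis.
transformer: 62.9 − 20·log₁₀(56.2/4.6) = 62.9 − 21.74 = 41.16 dB.
blower: 90.3 − 20·log₁₀(10.9/4.6) = 90.3 − 7.49 = 82.81 dB.
CNC lathe: 80.7 − 20·log₁₀(58.9/4.6) = 80.7 − 22.15 = 58.55 dB.
Σ 10^(L/10) = 1.916e+08 → L_total = 10·log₁₀(1.916e+08) = 82.82 dB.

83 dB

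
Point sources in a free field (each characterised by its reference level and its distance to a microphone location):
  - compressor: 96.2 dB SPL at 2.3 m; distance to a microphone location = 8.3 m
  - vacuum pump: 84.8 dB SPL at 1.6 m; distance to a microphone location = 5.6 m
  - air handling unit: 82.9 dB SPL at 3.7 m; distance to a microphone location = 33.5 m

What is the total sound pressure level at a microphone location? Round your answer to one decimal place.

Propagate each source to the receiver with L = L_ref − 20·log₁₀(r/r_ref), then add intensities.
compressor: 96.2 − 20·log₁₀(8.3/2.3) = 96.2 − 11.15 = 85.05 dB SPL.
vacuum pump: 84.8 − 20·log₁₀(5.6/1.6) = 84.8 − 10.88 = 73.92 dB SPL.
air handling unit: 82.9 − 20·log₁₀(33.5/3.7) = 82.9 − 19.14 = 63.76 dB SPL.
Σ 10^(L/10) = 3.471e+08 → L_total = 10·log₁₀(3.471e+08) = 85.41 dB SPL.

85.4 dB SPL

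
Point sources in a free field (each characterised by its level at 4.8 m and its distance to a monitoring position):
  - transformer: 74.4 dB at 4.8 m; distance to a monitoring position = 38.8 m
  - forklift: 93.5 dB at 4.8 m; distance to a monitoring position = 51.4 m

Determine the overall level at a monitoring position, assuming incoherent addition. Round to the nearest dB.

73 dB

Apply inverse-square spreading to bring every level to the receiver, then sum 10^(L/10).
transformer: 74.4 − 20·log₁₀(38.8/4.8) = 74.4 − 18.15 = 56.25 dB.
forklift: 93.5 − 20·log₁₀(51.4/4.8) = 93.5 − 20.59 = 72.91 dB.
Σ 10^(L/10) = 1.994e+07 → L_total = 10·log₁₀(1.994e+07) = 73.00 dB.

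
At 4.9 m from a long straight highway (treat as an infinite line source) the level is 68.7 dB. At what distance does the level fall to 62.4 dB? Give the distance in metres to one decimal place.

20.9 m

The 6.3 dB drop corresponds to a distance ratio of 10^(6.3/10) for a line source.
r₂ = 4.9·10^((68.7−62.4)/10) = 4.9·10^(6.3/10) = 20.90 m.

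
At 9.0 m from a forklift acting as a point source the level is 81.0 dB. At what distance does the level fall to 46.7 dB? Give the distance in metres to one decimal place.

466.9 m

For a point source L₁ − L₂ = 20·log₁₀(r₂/r₁), so r₂ = r₁·10^((L₁−L₂)/20).
r₂ = 9.0·10^((81.0−46.7)/20) = 9.0·10^(34.3/20) = 466.92 m.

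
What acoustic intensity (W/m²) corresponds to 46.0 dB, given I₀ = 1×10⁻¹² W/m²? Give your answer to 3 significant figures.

3.98e-08 W/m²

L = 10·log₁₀(I/I₀) ⇒ I = I₀·10^(L/10) = 10⁻¹² × 10^4.60.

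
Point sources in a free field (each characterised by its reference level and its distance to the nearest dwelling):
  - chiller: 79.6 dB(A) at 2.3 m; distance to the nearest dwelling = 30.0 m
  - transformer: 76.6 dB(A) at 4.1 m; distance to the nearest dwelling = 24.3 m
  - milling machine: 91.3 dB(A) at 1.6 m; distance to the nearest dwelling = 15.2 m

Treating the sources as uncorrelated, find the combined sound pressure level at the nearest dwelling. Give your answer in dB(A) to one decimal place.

72.2 dB(A)

Apply inverse-square spreading to bring every level to the receiver, then sum 10^(L/10).
chiller: 79.6 − 20·log₁₀(30.0/2.3) = 79.6 − 22.31 = 57.29 dB(A).
transformer: 76.6 − 20·log₁₀(24.3/4.1) = 76.6 − 15.46 = 61.14 dB(A).
milling machine: 91.3 − 20·log₁₀(15.2/1.6) = 91.3 − 19.55 = 71.75 dB(A).
Σ 10^(L/10) = 1.678e+07 → L_total = 10·log₁₀(1.678e+07) = 72.25 dB(A).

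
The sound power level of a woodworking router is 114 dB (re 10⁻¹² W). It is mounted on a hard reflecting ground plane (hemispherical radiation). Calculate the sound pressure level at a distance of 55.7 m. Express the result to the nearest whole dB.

71 dB

The power spreads over a hemisphere of area 2π·r², so L_p = L_w − 10·log₁₀(2π·r²).
2π·r² = 1.949e+04 m², 10·log₁₀ of that is 42.899 dB.
L_p = 114 − 42.899 = 71.10 dB.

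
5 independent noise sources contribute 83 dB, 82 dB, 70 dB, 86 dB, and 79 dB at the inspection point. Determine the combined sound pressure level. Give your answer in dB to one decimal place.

89.3 dB

Incoherent sources combine by intensity addition: L_total = 10·log₁₀(Σ 10^(L_i/10)).
Σ 10^(L/10) = 10^(83/10) + 10^(82/10) + 10^(70/10) + 10^(86/10) + 10^(79/10) = 8.456e+08.
L_total = 10·log₁₀(8.456e+08) = 89.27 dB.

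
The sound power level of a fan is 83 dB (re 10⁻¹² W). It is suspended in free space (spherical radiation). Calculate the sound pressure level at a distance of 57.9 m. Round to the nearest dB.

37 dB

L_p = L_w − 10·log₁₀(4π·r²) with r = 57.9 m.
4π·r² = 4.213e+04 m², 10·log₁₀ of that is 46.246 dB.
L_p = 83 − 46.246 = 36.75 dB.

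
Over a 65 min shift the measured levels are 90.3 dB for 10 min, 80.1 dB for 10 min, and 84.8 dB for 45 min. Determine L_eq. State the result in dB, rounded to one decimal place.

85.9 dB

The energy average is taken in the linear domain: L_eq = 10·log₁₀[(Σ tᵢ·10^(Lᵢ/10))/T], T = 65 min.
Σ tᵢ·10^(Lᵢ/10) = 10·10^(90.3/10) + 10·10^(80.1/10) + 45·10^(84.8/10) = 2.533e+10.
L_eq = 10·log₁₀(2.533e+10/65) = 85.91 dB.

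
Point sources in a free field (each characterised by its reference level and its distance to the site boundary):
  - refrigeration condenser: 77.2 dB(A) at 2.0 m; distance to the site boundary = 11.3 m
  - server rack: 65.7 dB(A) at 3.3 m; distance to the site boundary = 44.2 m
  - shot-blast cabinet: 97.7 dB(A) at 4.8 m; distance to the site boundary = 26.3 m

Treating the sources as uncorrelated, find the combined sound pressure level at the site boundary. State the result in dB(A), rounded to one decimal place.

Apply inverse-square spreading to bring every level to the receiver, then sum 10^(L/10).
refrigeration condenser: 77.2 − 20·log₁₀(11.3/2.0) = 77.2 − 15.04 = 62.16 dB(A).
server rack: 65.7 − 20·log₁₀(44.2/3.3) = 65.7 − 22.54 = 43.16 dB(A).
shot-blast cabinet: 97.7 − 20·log₁₀(26.3/4.8) = 97.7 − 14.77 = 82.93 dB(A).
Σ 10^(L/10) = 1.978e+08 → L_total = 10·log₁₀(1.978e+08) = 82.96 dB(A).

83.0 dB(A)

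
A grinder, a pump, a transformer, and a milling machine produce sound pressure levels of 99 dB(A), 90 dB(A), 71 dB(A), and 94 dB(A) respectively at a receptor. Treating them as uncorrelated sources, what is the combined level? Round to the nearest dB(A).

For uncorrelated sources the intensities add, so convert each level to linear form, sum, and take 10·log₁₀ of the total.
Σ 10^(L/10) = 10^(99/10) + 10^(90/10) + 10^(71/10) + 10^(94/10) = 1.147e+10.
L_total = 10·log₁₀(1.147e+10) = 100.59 dB(A).

101 dB(A)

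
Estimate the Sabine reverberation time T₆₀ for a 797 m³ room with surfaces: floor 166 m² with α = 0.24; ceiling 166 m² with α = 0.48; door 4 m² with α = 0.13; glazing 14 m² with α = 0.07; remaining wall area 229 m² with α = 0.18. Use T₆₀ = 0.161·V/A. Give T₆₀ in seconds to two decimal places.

0.79 s

Summing Sᵢαᵢ: 166·0.24 + 166·0.48 + 4·0.13 + 14·0.07 + 229·0.18 = 162.24 m².
T₆₀ = 0.161·V/A = 0.161·797/162.24 = 0.791 s.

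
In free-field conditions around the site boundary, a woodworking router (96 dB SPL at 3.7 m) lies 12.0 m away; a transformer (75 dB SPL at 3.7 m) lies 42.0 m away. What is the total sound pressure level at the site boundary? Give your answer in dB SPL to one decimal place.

First find each source's level at the receiver (point-source: −20·log₁₀(r/r_ref)), then combine on an intensity basis.
woodworking router: 96 − 20·log₁₀(12.0/3.7) = 96 − 10.22 = 85.78 dB SPL.
transformer: 75 − 20·log₁₀(42.0/3.7) = 75 − 21.10 = 53.90 dB SPL.
Σ 10^(L/10) = 3.787e+08 → L_total = 10·log₁₀(3.787e+08) = 85.78 dB SPL.

85.8 dB SPL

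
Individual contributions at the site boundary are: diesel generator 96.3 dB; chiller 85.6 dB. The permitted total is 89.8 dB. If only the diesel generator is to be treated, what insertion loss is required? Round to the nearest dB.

9 dB

Fixed contribution from the other source: Σ 10^(L/10) = 10^(85.6/10) = 3.631e+08 (85.60 dB).
To meet 89.8 dB overall, the treated diesel generator may contribute at most 10^(89.8/10) − 3.631e+08 = 5.919e+08, i.e. 87.72 dB.
So the diesel generator must be reduced from 96.3 to 87.72 dB: IL = 8.58 dB.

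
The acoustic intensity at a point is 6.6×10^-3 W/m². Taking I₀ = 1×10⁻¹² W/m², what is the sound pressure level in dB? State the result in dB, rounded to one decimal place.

L = 10·log₁₀(I/I₀) = 10·log₁₀(6.6×10^-3/10⁻¹²) = 10·log₁₀(6.6×10^9).
L = 10·(0.8195 + 9) = 98.20 dB.

98.2 dB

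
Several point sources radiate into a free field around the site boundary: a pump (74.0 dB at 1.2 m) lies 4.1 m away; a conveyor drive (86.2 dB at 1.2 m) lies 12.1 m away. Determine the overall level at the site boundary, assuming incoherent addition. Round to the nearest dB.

68 dB

Propagate each source to the receiver with L = L_ref − 20·log₁₀(r/r_ref), then add intensities.
pump: 74.0 − 20·log₁₀(4.1/1.2) = 74.0 − 10.67 = 63.33 dB.
conveyor drive: 86.2 − 20·log₁₀(12.1/1.2) = 86.2 − 20.07 = 66.13 dB.
Σ 10^(L/10) = 6.252e+06 → L_total = 10·log₁₀(6.252e+06) = 67.96 dB.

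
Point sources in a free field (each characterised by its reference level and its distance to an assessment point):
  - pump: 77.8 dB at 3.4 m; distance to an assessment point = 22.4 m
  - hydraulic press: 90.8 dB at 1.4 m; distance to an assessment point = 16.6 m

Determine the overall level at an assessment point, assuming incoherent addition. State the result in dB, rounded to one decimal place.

Apply inverse-square spreading to bring every level to the receiver, then sum 10^(L/10).
pump: 77.8 − 20·log₁₀(22.4/3.4) = 77.8 − 16.38 = 61.42 dB.
hydraulic press: 90.8 − 20·log₁₀(16.6/1.4) = 90.8 − 21.48 = 69.32 dB.
Σ 10^(L/10) = 9.940e+06 → L_total = 10·log₁₀(9.940e+06) = 69.97 dB.

70.0 dB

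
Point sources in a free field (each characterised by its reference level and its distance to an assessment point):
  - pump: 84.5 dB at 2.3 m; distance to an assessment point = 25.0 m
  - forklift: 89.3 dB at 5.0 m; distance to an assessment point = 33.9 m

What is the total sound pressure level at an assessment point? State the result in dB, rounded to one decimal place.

Apply inverse-square spreading to bring every level to the receiver, then sum 10^(L/10).
pump: 84.5 − 20·log₁₀(25.0/2.3) = 84.5 − 20.72 = 63.78 dB.
forklift: 89.3 − 20·log₁₀(33.9/5.0) = 89.3 − 16.62 = 72.68 dB.
Σ 10^(L/10) = 2.090e+07 → L_total = 10·log₁₀(2.090e+07) = 73.20 dB.

73.2 dB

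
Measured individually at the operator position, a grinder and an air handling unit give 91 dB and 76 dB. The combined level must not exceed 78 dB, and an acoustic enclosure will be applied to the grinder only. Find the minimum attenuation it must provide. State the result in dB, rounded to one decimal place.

17.3 dB

Fixed contribution from the other source: Σ 10^(L/10) = 10^(76/10) = 3.981e+07 (76.00 dB).
The limit corresponds to 10^(78/10) = 6.310e+07; subtracting the fixed part leaves 2.329e+07 for the grinder, i.e. 73.67 dB.
Required insertion loss = 91 − 73.67 = 17.33 dB.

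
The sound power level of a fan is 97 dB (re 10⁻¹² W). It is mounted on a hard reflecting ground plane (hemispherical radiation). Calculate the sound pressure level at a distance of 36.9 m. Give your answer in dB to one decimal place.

The power spreads over a hemisphere of area 2π·r², so L_p = L_w − 10·log₁₀(2π·r²).
2π·r² = 8555 m², 10·log₁₀ of that is 39.322 dB.
L_p = 97 − 39.322 = 57.68 dB.

57.7 dB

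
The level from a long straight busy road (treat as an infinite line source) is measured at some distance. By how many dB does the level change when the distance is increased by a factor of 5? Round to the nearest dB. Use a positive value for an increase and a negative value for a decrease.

-7 dB

With cylindrical spreading the level changes by −10·log₁₀(r₂/r₁).
ΔL = −10·log₁₀(5) = -6.99 dB.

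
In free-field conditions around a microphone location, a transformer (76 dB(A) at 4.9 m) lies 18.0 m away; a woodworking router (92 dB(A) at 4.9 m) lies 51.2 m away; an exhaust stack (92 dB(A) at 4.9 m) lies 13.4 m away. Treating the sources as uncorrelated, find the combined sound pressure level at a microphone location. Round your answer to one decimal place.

Apply inverse-square spreading to bring every level to the receiver, then sum 10^(L/10).
transformer: 76 − 20·log₁₀(18.0/4.9) = 76 − 11.30 = 64.70 dB(A).
woodworking router: 92 − 20·log₁₀(51.2/4.9) = 92 − 20.38 = 71.62 dB(A).
exhaust stack: 92 − 20·log₁₀(13.4/4.9) = 92 − 8.74 = 83.26 dB(A).
Σ 10^(L/10) = 2.294e+08 → L_total = 10·log₁₀(2.294e+08) = 83.61 dB(A).

83.6 dB(A)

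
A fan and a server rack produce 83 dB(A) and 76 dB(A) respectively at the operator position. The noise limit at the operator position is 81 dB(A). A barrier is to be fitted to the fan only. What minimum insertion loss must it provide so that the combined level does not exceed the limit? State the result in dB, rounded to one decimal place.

3.7 dB

The untreated sources together contribute 10^(76/10) = 3.981e+07, i.e. 76.00 dB(A).
The limit corresponds to 10^(81/10) = 1.259e+08; subtracting the fixed part leaves 8.608e+07 for the fan, i.e. 79.35 dB(A).
So the fan must be reduced from 83 to 79.35 dB(A): IL = 3.65 dB.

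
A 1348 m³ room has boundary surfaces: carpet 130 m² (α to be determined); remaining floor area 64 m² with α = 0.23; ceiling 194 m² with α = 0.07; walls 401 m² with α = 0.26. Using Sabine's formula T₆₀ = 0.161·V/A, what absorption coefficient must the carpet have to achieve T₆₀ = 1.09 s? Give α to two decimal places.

From T₆₀ = 0.161·V/A, the target T₆₀ = 1.09 s needs A = 0.161·1348/1.09 = 199.11 m².
Absorption from the other surfaces = 64·0.23 + 194·0.07 + 401·0.26 = 132.56 m², so the carpet must supply 66.55 m² over 130 m².
α = 66.55/130 = 0.512.

0.51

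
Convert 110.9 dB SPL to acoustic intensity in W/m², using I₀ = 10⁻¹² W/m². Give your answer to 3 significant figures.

0.123 W/m²

I/I₀ = 10^(110.9/10) = 1.23e+11, so I = 1.23e+11 × 10⁻¹² W/m².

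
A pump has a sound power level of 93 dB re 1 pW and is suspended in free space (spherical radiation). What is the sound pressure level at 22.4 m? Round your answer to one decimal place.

55.0 dB

L_p = L_w − 10·log₁₀(4π·r²) with r = 22.4 m.
4π·r² = 6305 m², 10·log₁₀ of that is 37.997 dB.
L_p = 93 − 37.997 = 55.00 dB.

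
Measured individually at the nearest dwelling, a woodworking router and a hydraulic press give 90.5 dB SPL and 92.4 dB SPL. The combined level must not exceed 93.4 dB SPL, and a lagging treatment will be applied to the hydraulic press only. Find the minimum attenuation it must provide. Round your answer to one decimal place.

2.1 dB

Everything except the hydraulic press sums to 10^(90.5/10) = 1.122e+09 in linear terms, 90.50 dB SPL.
To meet 93.4 dB SPL overall, the treated hydraulic press may contribute at most 10^(93.4/10) − 1.122e+09 = 1.066e+09, i.e. 90.28 dB SPL.
Required insertion loss = 92.4 − 90.28 = 2.12 dB.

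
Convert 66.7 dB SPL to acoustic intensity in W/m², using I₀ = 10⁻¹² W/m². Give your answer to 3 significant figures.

4.68e-06 W/m²

I/I₀ = 10^(66.7/10) = 4.677e+06, so I = 4.677e+06 × 10⁻¹² W/m².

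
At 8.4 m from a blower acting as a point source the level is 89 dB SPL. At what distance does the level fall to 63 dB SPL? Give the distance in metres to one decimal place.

167.6 m

Point-source spreading drops the level by 20·log₁₀(r₂/r₁); inverting, r₂/r₁ = 10^(ΔL/20).
r₂ = 8.4·10^((89−63)/20) = 8.4·10^(26.0/20) = 167.60 m.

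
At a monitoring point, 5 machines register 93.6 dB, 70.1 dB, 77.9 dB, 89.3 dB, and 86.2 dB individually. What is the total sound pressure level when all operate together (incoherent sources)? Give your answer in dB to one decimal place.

Incoherent sources combine by intensity addition: L_total = 10·log₁₀(Σ 10^(L_i/10)).
Σ 10^(L/10) = 10^(93.6/10) + 10^(70.1/10) + 10^(77.9/10) + 10^(89.3/10) + 10^(86.2/10) = 3.631e+09.
L_total = 10·log₁₀(3.631e+09) = 95.60 dB.

95.6 dB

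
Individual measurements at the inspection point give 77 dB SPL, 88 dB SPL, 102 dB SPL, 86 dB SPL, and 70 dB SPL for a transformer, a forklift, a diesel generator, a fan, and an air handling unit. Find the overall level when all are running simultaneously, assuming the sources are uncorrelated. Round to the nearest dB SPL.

102 dB SPL

For uncorrelated sources the intensities add, so convert each level to linear form, sum, and take 10·log₁₀ of the total.
Σ 10^(L/10) = 10^(77/10) + 10^(88/10) + 10^(102/10) + 10^(86/10) + 10^(70/10) = 1.694e+10.
L_total = 10·log₁₀(1.694e+10) = 102.29 dB SPL.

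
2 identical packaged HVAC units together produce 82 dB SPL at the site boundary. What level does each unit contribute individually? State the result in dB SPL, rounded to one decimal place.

79.0 dB SPL

2 equal contributions raise the level by 10·log₁₀ 2 = 3.010 dB, so each unit alone gives 82 − 3.010.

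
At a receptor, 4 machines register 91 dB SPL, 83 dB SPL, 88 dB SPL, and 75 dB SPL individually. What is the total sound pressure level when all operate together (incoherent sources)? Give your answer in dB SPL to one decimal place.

93.3 dB SPL

For uncorrelated sources the intensities add, so convert each level to linear form, sum, and take 10·log₁₀ of the total.
Σ 10^(L/10) = 10^(91/10) + 10^(83/10) + 10^(88/10) + 10^(75/10) = 2.121e+09.
L_total = 10·log₁₀(2.121e+09) = 93.27 dB SPL.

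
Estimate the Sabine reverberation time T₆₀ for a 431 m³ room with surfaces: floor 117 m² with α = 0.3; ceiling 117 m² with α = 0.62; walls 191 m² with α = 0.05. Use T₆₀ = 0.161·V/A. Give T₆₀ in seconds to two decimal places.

Total absorption A = 117·0.3 + 117·0.62 + 191·0.05 = 117.19 m² sabins.
T₆₀ = 0.161 × 431 / 117.19 = 0.592 s.

0.59 s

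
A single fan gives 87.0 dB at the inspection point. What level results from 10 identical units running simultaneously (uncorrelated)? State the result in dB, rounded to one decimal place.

With 10 equal, uncorrelated contributions the intensity is 10× that of one unit, giving a rise of 10·log₁₀ 10.
L_total = 87.0 + 10·log₁₀(10) = 87.0 + 10.000 = 97.00 dB.

97.0 dB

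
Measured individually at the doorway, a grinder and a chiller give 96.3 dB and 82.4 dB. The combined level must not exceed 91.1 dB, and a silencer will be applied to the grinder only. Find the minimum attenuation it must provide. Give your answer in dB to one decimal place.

The untreated sources together contribute 10^(82.4/10) = 1.738e+08, i.e. 82.40 dB.
To meet 91.1 dB overall, the treated grinder may contribute at most 10^(91.1/10) − 1.738e+08 = 1.114e+09, i.e. 90.47 dB.
So the grinder must be reduced from 96.3 to 90.47 dB: IL = 5.83 dB.

5.8 dB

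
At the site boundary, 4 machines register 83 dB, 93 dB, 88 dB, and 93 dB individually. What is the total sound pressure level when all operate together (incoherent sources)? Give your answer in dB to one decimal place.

96.8 dB

Incoherent sources combine by intensity addition: L_total = 10·log₁₀(Σ 10^(L_i/10)).
Σ 10^(L/10) = 10^(83/10) + 10^(93/10) + 10^(88/10) + 10^(93/10) = 4.821e+09.
L_total = 10·log₁₀(4.821e+09) = 96.83 dB.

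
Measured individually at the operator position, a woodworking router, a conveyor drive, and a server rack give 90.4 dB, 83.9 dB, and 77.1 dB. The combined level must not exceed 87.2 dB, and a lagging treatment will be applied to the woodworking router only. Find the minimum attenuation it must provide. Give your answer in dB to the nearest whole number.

7 dB

Everything except the woodworking router sums to 10^(83.9/10) + 10^(77.1/10) = 2.968e+08 in linear terms, 84.72 dB.
To meet 87.2 dB overall, the treated woodworking router may contribute at most 10^(87.2/10) − 2.968e+08 = 2.281e+08, i.e. 83.58 dB.
Required insertion loss = 90.4 − 83.58 = 6.82 dB.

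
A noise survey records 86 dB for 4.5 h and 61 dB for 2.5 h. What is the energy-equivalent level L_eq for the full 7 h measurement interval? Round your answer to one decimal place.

84.1 dB

Weight each interval's intensity by its duration and average over T = 7 h:
Σ tᵢ·10^(Lᵢ/10) = 4.5·10^(86/10) + 2.5·10^(61/10) = 1.795e+09.
L_eq = 10·log₁₀(1.795e+09/7) = 84.09 dB.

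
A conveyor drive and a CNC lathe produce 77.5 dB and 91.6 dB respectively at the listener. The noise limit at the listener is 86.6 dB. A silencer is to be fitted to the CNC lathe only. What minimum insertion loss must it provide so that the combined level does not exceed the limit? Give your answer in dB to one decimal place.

5.6 dB

Everything except the CNC lathe sums to 10^(77.5/10) = 5.623e+07 in linear terms, 77.50 dB.
The limit corresponds to 10^(86.6/10) = 4.571e+08; subtracting the fixed part leaves 4.009e+08 for the CNC lathe, i.e. 86.03 dB.
So the CNC lathe must be reduced from 91.6 to 86.03 dB: IL = 5.57 dB.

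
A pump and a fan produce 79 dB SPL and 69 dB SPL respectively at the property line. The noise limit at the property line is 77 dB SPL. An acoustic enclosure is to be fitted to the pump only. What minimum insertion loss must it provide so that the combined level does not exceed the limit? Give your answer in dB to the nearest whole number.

3 dB

The untreated sources together contribute 10^(69/10) = 7.943e+06, i.e. 69.00 dB SPL.
To meet 77 dB SPL overall, the treated pump may contribute at most 10^(77/10) − 7.943e+06 = 4.218e+07, i.e. 76.25 dB SPL.
So the pump must be reduced from 79 to 76.25 dB SPL: IL = 2.75 dB.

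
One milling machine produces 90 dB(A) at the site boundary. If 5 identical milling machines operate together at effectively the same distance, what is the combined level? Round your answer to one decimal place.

N identical incoherent sources raise the level by 10·log₁₀ N.
L_total = 90 + 10·log₁₀(5) = 90 + 6.990 = 96.99 dB(A).

97.0 dB(A)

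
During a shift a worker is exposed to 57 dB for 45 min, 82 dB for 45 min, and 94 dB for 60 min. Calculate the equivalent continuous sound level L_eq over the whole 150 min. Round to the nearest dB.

90 dB

The energy average is taken in the linear domain: L_eq = 10·log₁₀[(Σ tᵢ·10^(Lᵢ/10))/T], T = 150 min.
Σ tᵢ·10^(Lᵢ/10) = 45·10^(57/10) + 45·10^(82/10) + 60·10^(94/10) = 1.579e+11.
L_eq = 10·log₁₀(1.579e+11/150) = 90.22 dB.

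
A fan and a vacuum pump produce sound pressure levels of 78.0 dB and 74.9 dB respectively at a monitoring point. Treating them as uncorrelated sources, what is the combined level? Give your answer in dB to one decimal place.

For uncorrelated sources the intensities add, so convert each level to linear form, sum, and take 10·log₁₀ of the total.
Σ 10^(L/10) = 10^(78.0/10) + 10^(74.9/10) = 9.400e+07.
L_total = 10·log₁₀(9.400e+07) = 79.73 dB.

79.7 dB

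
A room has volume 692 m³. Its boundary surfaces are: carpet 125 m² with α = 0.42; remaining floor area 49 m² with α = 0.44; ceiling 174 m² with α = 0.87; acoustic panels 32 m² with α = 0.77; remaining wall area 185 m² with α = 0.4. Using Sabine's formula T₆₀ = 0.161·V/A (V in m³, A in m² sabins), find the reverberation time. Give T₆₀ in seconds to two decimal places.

0.34 s

Total absorption A = 125·0.42 + 49·0.44 + 174·0.87 + 32·0.77 + 185·0.4 = 324.08 m² sabins.
T₆₀ = 0.161 × 692 / 324.08 = 0.344 s.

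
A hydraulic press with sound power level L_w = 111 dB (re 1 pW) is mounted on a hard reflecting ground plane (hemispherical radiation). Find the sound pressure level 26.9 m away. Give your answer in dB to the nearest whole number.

74 dB

L_p = L_w − 10·log₁₀(2π·r²) with r = 26.9 m.
2π·r² = 4547 m², 10·log₁₀ of that is 36.577 dB.
L_p = 111 − 36.577 = 74.42 dB.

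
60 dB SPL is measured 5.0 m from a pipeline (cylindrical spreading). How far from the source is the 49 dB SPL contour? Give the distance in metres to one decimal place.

62.9 m

The 11.0 dB drop corresponds to a distance ratio of 10^(11.0/10) for a line source.
r₂ = 5.0·10^((60−49)/10) = 5.0·10^(11.0/10) = 62.95 m.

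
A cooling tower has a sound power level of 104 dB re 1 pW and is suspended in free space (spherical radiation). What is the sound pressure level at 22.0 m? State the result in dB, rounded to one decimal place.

66.2 dB

The power spreads over a sphere of area 4π·r², so L_p = L_w − 10·log₁₀(4π·r²).
4π·r² = 6082 m², 10·log₁₀ of that is 37.841 dB.
L_p = 104 − 37.841 = 66.16 dB.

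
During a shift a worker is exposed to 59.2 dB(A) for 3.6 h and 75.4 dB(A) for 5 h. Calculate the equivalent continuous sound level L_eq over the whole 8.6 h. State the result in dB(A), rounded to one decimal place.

Weight each interval's intensity by its duration and average over T = 8.6 h:
Σ tᵢ·10^(Lᵢ/10) = 3.6·10^(59.2/10) + 5·10^(75.4/10) = 1.764e+08.
L_eq = 10·log₁₀(1.764e+08/8.6) = 73.12 dB(A).

73.1 dB(A)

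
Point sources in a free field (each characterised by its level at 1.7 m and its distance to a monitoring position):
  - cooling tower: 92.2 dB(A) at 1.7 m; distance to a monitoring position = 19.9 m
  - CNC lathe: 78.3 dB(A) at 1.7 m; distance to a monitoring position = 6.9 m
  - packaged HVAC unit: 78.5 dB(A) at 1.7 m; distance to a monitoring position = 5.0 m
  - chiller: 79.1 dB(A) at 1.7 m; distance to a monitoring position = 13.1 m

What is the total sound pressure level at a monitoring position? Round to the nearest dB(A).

Propagate each source to the receiver with L = L_ref − 20·log₁₀(r/r_ref), then add intensities.
cooling tower: 92.2 − 20·log₁₀(19.9/1.7) = 92.2 − 21.37 = 70.83 dB(A).
CNC lathe: 78.3 − 20·log₁₀(6.9/1.7) = 78.3 − 12.17 = 66.13 dB(A).
packaged HVAC unit: 78.5 − 20·log₁₀(5.0/1.7) = 78.5 − 9.37 = 69.13 dB(A).
chiller: 79.1 − 20·log₁₀(13.1/1.7) = 79.1 − 17.74 = 61.36 dB(A).
Σ 10^(L/10) = 2.577e+07 → L_total = 10·log₁₀(2.577e+07) = 74.11 dB(A).

74 dB(A)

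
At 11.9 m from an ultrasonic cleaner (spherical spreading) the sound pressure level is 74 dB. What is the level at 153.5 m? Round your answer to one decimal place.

51.8 dB

For a point source, L₂ = L₁ − 20·log₁₀(r₂/r₁).
L₂ = 74 − 20·log₁₀(153.5/11.9) = 74 − 22.211 = 51.79 dB.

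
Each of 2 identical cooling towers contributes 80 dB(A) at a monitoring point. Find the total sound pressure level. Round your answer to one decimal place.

N identical incoherent sources raise the level by 10·log₁₀ N.
L_total = 80 + 10·log₁₀(2) = 80 + 3.010 = 83.01 dB(A).

83.0 dB(A)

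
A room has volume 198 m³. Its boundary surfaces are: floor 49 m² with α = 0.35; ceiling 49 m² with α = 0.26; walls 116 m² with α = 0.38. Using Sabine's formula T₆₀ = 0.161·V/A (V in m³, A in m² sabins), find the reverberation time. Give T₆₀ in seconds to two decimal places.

Summing Sᵢαᵢ: 49·0.35 + 49·0.26 + 116·0.38 = 73.97 m².
T₆₀ = 0.161 × 198 / 73.97 = 0.431 s.

0.43 s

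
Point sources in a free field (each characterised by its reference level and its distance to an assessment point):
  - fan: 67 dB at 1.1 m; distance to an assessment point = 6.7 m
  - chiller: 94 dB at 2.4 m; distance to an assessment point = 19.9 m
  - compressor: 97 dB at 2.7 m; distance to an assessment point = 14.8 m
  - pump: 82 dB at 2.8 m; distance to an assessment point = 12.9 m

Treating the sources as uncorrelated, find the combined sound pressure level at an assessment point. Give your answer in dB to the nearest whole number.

83 dB

Apply inverse-square spreading to bring every level to the receiver, then sum 10^(L/10).
fan: 67 − 20·log₁₀(6.7/1.1) = 67 − 15.69 = 51.31 dB.
chiller: 94 − 20·log₁₀(19.9/2.4) = 94 − 18.37 = 75.63 dB.
compressor: 97 − 20·log₁₀(14.8/2.7) = 97 − 14.78 = 82.22 dB.
pump: 82 − 20·log₁₀(12.9/2.8) = 82 − 13.27 = 68.73 dB.
Σ 10^(L/10) = 2.109e+08 → L_total = 10·log₁₀(2.109e+08) = 83.24 dB.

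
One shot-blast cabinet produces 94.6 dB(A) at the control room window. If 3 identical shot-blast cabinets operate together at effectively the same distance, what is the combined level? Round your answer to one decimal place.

N identical incoherent sources raise the level by 10·log₁₀ N.
L_total = 94.6 + 10·log₁₀(3) = 94.6 + 4.771 = 99.37 dB(A).

99.4 dB(A)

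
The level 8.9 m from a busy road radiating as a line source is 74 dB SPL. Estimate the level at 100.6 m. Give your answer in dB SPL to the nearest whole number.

63 dB SPL

Cylindrical spreading from a line source gives a 10·log₁₀(r₂/r₁) drop.
L₂ = 74 − 10·log₁₀(100.6/8.9) = 74 − 10.532 = 63.47 dB SPL.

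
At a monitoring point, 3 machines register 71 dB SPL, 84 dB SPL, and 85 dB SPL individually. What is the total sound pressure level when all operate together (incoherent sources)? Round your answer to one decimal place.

Incoherent sources combine by intensity addition: L_total = 10·log₁₀(Σ 10^(L_i/10)).
Σ 10^(L/10) = 10^(71/10) + 10^(84/10) + 10^(85/10) = 5.800e+08.
L_total = 10·log₁₀(5.800e+08) = 87.63 dB SPL.

87.6 dB SPL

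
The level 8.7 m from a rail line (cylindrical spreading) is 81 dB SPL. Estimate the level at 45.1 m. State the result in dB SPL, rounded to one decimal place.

73.9 dB SPL

Line-source attenuation: ΔL = 10·log₁₀(r₂/r₁) = 10·log₁₀(45.1/8.7) = 7.147 dB.
L₂ = 81 − 10·log₁₀(45.1/8.7) = 81 − 7.147 = 73.85 dB SPL.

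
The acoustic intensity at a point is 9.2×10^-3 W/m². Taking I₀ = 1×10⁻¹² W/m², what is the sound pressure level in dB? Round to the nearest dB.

100 dB

I/I₀ = 9.2×10^-3/10⁻¹² = 9.2×10^9, and L = 10·log₁₀(I/I₀).
L = 10·(0.9638 + 9) = 99.64 dB.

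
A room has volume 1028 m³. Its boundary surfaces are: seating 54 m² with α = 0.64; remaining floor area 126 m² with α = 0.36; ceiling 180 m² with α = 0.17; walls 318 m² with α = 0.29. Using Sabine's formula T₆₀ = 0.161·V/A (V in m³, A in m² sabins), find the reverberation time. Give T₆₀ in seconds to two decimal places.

Summing Sᵢαᵢ: 54·0.64 + 126·0.36 + 180·0.17 + 318·0.29 = 202.74 m².
T₆₀ = 0.161 × 1028 / 202.74 = 0.816 s.

0.82 s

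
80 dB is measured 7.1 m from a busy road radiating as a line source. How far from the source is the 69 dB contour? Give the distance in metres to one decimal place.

89.4 m

The 11.0 dB drop corresponds to a distance ratio of 10^(11.0/10) for a line source.
r₂ = 7.1·10^((80−69)/10) = 7.1·10^(11.0/10) = 89.38 m.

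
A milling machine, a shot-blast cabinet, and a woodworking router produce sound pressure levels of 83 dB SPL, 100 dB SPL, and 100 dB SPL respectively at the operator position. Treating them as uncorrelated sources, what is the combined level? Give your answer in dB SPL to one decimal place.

Incoherent sources combine by intensity addition: L_total = 10·log₁₀(Σ 10^(L_i/10)).
Σ 10^(L/10) = 10^(83/10) + 10^(100/10) + 10^(100/10) = 2.020e+10.
L_total = 10·log₁₀(2.020e+10) = 103.05 dB SPL.

103.1 dB SPL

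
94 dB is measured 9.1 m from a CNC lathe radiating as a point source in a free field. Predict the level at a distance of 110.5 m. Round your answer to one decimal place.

72.3 dB

Point-source attenuation: ΔL = 20·log₁₀(r₂/r₁) = 20·log₁₀(110.5/9.1) = 21.686 dB.
L₂ = 94 − 20·log₁₀(110.5/9.1) = 94 − 21.686 = 72.31 dB.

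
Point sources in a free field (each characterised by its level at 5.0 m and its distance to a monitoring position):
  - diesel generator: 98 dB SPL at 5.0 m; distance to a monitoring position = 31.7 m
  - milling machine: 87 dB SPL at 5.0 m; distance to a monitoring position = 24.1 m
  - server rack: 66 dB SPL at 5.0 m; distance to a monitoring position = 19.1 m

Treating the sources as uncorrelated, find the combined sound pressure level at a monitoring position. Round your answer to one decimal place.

82.5 dB SPL

Propagate each source to the receiver with L = L_ref − 20·log₁₀(r/r_ref), then add intensities.
diesel generator: 98 − 20·log₁₀(31.7/5.0) = 98 − 16.04 = 81.96 dB SPL.
milling machine: 87 − 20·log₁₀(24.1/5.0) = 87 − 13.66 = 73.34 dB SPL.
server rack: 66 − 20·log₁₀(19.1/5.0) = 66 − 11.64 = 54.36 dB SPL.
Σ 10^(L/10) = 1.788e+08 → L_total = 10·log₁₀(1.788e+08) = 82.52 dB SPL.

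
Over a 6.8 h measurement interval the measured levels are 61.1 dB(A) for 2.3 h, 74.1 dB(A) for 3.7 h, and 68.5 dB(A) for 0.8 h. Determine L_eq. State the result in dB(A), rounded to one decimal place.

The energy average is taken in the linear domain: L_eq = 10·log₁₀[(Σ tᵢ·10^(Lᵢ/10))/T], T = 6.8 h.
Σ tᵢ·10^(Lᵢ/10) = 2.3·10^(61.1/10) + 3.7·10^(74.1/10) + 0.8·10^(68.5/10) = 1.037e+08.
L_eq = 10·log₁₀(1.037e+08/6.8) = 71.83 dB(A).

71.8 dB(A)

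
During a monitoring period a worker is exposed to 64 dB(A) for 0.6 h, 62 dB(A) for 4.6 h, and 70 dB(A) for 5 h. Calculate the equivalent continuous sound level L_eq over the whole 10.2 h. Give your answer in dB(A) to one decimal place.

L_eq = 10·log₁₀[(1/T)·Σ tᵢ·10^(Lᵢ/10)] with T = 10.2 h.
Σ tᵢ·10^(Lᵢ/10) = 0.6·10^(64/10) + 4.6·10^(62/10) + 5·10^(70/10) = 5.880e+07.
L_eq = 10·log₁₀(5.880e+07/10.2) = 67.61 dB(A).

67.6 dB(A)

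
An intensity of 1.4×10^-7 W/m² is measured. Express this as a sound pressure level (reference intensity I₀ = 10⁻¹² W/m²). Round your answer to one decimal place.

L = 10·log₁₀(I/I₀) = 10·log₁₀(1.4×10^-7/10⁻¹²) = 10·log₁₀(1.4×10^5).
L = 10·(0.1461 + 5) = 51.46 dB.

51.5 dB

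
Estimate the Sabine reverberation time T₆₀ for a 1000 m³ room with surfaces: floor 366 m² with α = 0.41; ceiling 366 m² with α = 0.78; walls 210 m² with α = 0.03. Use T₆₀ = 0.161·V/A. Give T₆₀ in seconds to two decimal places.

Total absorption A = 366·0.41 + 366·0.78 + 210·0.03 = 441.84 m² sabins.
T₆₀ = 0.161 × 1000 / 441.84 = 0.364 s.

0.36 s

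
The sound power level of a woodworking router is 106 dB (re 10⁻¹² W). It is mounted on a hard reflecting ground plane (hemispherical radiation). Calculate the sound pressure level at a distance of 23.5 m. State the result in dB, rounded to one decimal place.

L_p = L_w − 10·log₁₀(2π·r²) with r = 23.5 m.
2π·r² = 3470 m², 10·log₁₀ of that is 35.403 dB.
L_p = 106 − 35.403 = 70.60 dB.

70.6 dB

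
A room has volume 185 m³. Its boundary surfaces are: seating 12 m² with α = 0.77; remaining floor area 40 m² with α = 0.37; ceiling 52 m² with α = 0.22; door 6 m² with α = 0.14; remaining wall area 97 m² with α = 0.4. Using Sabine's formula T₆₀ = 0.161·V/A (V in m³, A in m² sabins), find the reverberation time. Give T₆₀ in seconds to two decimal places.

A = Σ Sᵢαᵢ = 12·0.77 + 40·0.37 + 52·0.22 + 6·0.14 + 97·0.4 = 75.12 m².
T₆₀ = 0.161 × 185 / 75.12 = 0.396 s.

0.40 s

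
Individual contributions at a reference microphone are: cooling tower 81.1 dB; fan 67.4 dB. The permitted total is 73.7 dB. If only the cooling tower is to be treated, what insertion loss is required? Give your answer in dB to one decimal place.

Everything except the cooling tower sums to 10^(67.4/10) = 5.495e+06 in linear terms, 67.40 dB.
To meet 73.7 dB overall, the treated cooling tower may contribute at most 10^(73.7/10) − 5.495e+06 = 1.795e+07, i.e. 72.54 dB.
So the cooling tower must be reduced from 81.1 to 72.54 dB: IL = 8.56 dB.

8.6 dB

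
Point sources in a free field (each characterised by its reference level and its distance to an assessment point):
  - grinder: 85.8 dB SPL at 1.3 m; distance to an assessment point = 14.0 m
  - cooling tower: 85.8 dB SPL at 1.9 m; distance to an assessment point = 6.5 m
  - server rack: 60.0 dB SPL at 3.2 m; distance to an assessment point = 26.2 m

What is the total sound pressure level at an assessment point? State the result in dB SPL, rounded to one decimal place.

Propagate each source to the receiver with L = L_ref − 20·log₁₀(r/r_ref), then add intensities.
grinder: 85.8 − 20·log₁₀(14.0/1.3) = 85.8 − 20.64 = 65.16 dB SPL.
cooling tower: 85.8 − 20·log₁₀(6.5/1.9) = 85.8 − 10.68 = 75.12 dB SPL.
server rack: 60.0 − 20·log₁₀(26.2/3.2) = 60.0 − 18.26 = 41.74 dB SPL.
Σ 10^(L/10) = 3.578e+07 → L_total = 10·log₁₀(3.578e+07) = 75.54 dB SPL.

75.5 dB SPL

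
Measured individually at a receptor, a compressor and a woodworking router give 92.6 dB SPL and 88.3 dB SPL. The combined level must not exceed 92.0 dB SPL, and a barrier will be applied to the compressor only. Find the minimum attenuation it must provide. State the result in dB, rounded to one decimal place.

3.0 dB

Fixed contribution from the other source: Σ 10^(L/10) = 10^(88.3/10) = 6.761e+08 (88.30 dB SPL).
The limit corresponds to 10^(92.0/10) = 1.585e+09; subtracting the fixed part leaves 9.088e+08 for the compressor, i.e. 89.58 dB SPL.
So the compressor must be reduced from 92.6 to 89.58 dB SPL: IL = 3.02 dB.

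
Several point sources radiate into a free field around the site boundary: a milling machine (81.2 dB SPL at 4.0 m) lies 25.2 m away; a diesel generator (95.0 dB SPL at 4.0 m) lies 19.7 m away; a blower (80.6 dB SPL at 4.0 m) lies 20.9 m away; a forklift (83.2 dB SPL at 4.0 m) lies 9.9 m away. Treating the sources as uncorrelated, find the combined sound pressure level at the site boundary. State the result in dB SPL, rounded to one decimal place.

82.4 dB SPL

First find each source's level at the receiver (point-source: −20·log₁₀(r/r_ref)), then combine on an intensity basis.
milling machine: 81.2 − 20·log₁₀(25.2/4.0) = 81.2 − 15.99 = 65.21 dB SPL.
diesel generator: 95.0 − 20·log₁₀(19.7/4.0) = 95.0 − 13.85 = 81.15 dB SPL.
blower: 80.6 − 20·log₁₀(20.9/4.0) = 80.6 − 14.36 = 66.24 dB SPL.
forklift: 83.2 − 20·log₁₀(9.9/4.0) = 83.2 − 7.87 = 75.33 dB SPL.
Σ 10^(L/10) = 1.720e+08 → L_total = 10·log₁₀(1.720e+08) = 82.36 dB SPL.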